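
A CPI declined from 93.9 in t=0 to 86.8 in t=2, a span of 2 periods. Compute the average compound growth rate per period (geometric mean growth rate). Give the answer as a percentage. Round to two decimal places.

-3.85%

Growth factor = (86.8/93.9)^(1/2) = (0.924388)^(1/2) = 0.961451
Growth rate = 0.961451 − 1 = -0.038549 = -3.8549%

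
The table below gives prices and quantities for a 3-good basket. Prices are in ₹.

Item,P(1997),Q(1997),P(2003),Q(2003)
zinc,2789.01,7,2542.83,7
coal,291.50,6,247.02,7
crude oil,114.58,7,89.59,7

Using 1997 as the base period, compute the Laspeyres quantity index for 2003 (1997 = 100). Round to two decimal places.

Laspeyres quantity index uses base-period prices as weights.
ΣP(1997)·Q(2003) = 2789.01×7 + 291.50×7 + 114.58×7 = 19523.07 + 2040.5 + 802.06 = 22365.63
ΣP(1997)·Q(1997) = 2789.01×7 + 291.50×6 + 114.58×7 = 19523.07 + 1749 + 802.06 = 22074.13
Index = 22365.63 / 22074.13 × 100 = 101.3206

101.32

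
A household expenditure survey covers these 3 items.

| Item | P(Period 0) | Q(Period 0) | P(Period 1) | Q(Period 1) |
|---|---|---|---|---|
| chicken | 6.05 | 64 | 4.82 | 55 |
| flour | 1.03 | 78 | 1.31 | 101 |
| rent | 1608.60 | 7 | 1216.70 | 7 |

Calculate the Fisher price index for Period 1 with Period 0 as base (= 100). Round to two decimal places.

76.17

Laspeyres component (base-period weights):
ΣP(Period 1)Q(Period 0) = 4.82×64 + 1.31×78 + 1216.70×7 = 308.48 + 102.18 + 8516.9 = 8927.56
ΣP(Period 0)Q(Period 0) = 6.05×64 + 1.03×78 + 1608.60×7 = 387.2 + 80.34 + 11260.2 = 11727.74
L = 8927.56 / 11727.74 × 100 = 76.1234
Paasche component (current-period weights):
ΣP(Period 1)Q(Period 1) = 4.82×55 + 1.31×101 + 1216.70×7 = 265.1 + 132.31 + 8516.9 = 8914.31
ΣP(Period 0)Q(Period 1) = 6.05×55 + 1.03×101 + 1608.60×7 = 332.75 + 104.03 + 11260.2 = 11696.98
P = 8914.31 / 11696.98 × 100 = 76.2104
Fisher = √(L × P) = √(76.1234 × 76.2104) = 76.1669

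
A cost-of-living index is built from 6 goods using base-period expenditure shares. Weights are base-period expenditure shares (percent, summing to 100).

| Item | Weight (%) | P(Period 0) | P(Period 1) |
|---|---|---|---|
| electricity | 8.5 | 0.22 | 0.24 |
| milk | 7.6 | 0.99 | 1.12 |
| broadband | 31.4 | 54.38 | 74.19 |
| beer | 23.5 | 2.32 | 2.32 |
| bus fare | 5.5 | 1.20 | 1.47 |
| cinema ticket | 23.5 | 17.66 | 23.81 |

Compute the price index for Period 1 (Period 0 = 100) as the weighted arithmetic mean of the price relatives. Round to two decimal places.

122.63

electricity: 8.5 × (0.24/0.22) = 8.5 × 1.090909 = 9.2727
milk: 7.6 × (1.12/0.99) = 7.6 × 1.131313 = 8.5980
broadband: 31.4 × (74.19/54.38) = 31.4 × 1.364288 = 42.8387
beer: 23.5 × (2.32/2.32) = 23.5 × 1.000000 = 23.5000
bus fare: 5.5 × (1.47/1.20) = 5.5 × 1.225000 = 6.7375
cinema ticket: 23.5 × (23.81/17.66) = 23.5 × 1.348245 = 31.6837
Index = Σ wᵢ·(p₁ᵢ/p₀ᵢ) = 9.2727 + 8.5980 + 42.8387 + 23.5000 + 6.7375 + 31.6837 = 122.6306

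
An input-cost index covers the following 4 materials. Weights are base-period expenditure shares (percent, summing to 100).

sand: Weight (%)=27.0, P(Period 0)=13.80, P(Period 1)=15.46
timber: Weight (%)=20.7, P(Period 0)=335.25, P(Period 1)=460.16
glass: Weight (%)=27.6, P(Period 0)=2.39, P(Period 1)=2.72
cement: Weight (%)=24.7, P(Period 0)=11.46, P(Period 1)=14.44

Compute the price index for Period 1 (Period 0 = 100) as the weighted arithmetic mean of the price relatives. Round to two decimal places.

sand: 27.0 × (15.46/13.80) = 27.0 × 1.120290 = 30.2478
timber: 20.7 × (460.16/335.25) = 20.7 × 1.372588 = 28.4126
glass: 27.6 × (2.72/2.39) = 27.6 × 1.138075 = 31.4109
cement: 24.7 × (14.44/11.46) = 24.7 × 1.260035 = 31.1229
Index = Σ wᵢ·(p₁ᵢ/p₀ᵢ) = 30.2478 + 28.4126 + 31.4109 + 31.1229 = 121.1941

121.19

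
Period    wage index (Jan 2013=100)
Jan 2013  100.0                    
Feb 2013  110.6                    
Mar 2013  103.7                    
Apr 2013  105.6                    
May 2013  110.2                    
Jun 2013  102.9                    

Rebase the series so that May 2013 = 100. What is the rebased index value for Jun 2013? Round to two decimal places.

Rebased(Jun 2013) = 102.9 / 110.2 × 100 = 93.3757

93.38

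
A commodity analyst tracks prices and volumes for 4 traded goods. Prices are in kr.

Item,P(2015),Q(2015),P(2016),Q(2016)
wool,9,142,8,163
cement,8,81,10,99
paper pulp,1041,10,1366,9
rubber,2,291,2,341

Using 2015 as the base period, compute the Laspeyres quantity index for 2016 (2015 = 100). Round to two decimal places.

95.29

Laspeyres quantity index uses base-period prices as weights.
ΣP(2015)·Q(2016) = 9×163 + 8×99 + 1041×9 + 2×341 = 1467 + 792 + 9369 + 682 = 12310
ΣP(2015)·Q(2015) = 9×142 + 8×81 + 1041×10 + 2×291 = 1278 + 648 + 10410 + 582 = 12918
Index = 12310 / 12918 × 100 = 95.2934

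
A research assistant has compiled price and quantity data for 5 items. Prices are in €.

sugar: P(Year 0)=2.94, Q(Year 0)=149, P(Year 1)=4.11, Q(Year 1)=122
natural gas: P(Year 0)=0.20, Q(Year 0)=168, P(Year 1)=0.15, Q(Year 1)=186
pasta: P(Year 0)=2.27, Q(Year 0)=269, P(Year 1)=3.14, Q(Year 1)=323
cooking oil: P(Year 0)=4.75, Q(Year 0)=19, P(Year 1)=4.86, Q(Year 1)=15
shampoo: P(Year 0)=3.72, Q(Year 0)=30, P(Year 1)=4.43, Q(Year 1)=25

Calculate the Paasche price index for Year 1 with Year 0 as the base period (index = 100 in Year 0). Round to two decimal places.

133.54

Paasche price index uses current-period quantities as weights.
ΣP(Year 1)·Q(Year 1) = 4.11×122 + 0.15×186 + 3.14×323 + 4.86×15 + 4.43×25 = 501.42 + 27.9 + 1014.22 + 72.9 + 110.75 = 1727.19
ΣP(Year 0)·Q(Year 1) = 2.94×122 + 0.20×186 + 2.27×323 + 4.75×15 + 3.72×25 = 358.68 + 37.2 + 733.21 + 71.25 + 93 = 1293.34
Index = 1727.19 / 1293.34 × 100 = 133.5449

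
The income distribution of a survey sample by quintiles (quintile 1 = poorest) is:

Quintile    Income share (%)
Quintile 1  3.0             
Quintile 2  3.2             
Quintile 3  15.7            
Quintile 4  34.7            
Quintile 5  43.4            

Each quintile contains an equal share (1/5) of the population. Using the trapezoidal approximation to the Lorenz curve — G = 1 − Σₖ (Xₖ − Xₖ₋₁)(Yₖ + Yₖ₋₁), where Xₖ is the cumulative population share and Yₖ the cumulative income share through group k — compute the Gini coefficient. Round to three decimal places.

Cumulative income shares Yₖ: 0.0300, 0.0620, 0.2190, 0.5660, 1.0000
Σ (Xₖ−Xₖ₋₁)(Yₖ+Yₖ₋₁) = (1/5)(0.0300+0.0000) + (1/5)(0.0620+0.0300) + (1/5)(0.2190+0.0620) + (1/5)(0.5660+0.2190) + (1/5)(1.0000+0.5660)
  = 0.0060 + 0.0184 + 0.0562 + 0.1570 + 0.3132 = 0.5508
G = 1 − 0.5508 = 0.4492

0.449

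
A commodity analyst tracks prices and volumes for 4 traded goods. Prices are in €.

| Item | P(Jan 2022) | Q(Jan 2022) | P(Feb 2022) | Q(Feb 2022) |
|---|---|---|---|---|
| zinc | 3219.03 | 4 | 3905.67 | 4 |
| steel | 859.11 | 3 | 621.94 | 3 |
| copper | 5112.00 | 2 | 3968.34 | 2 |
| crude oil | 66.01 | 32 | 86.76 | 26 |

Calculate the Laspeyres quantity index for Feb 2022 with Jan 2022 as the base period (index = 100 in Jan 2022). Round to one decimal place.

98.6

Laspeyres quantity index uses base-period prices as weights.
ΣP(Jan 2022)·Q(Feb 2022) = 3219.03×4 + 859.11×3 + 5112.00×2 + 66.01×26 = 12876.12 + 2577.33 + 10224 + 1716.26 = 27393.71
ΣP(Jan 2022)·Q(Jan 2022) = 3219.03×4 + 859.11×3 + 5112.00×2 + 66.01×32 = 12876.12 + 2577.33 + 10224 + 2112.32 = 27789.77
Index = 27393.71 / 27789.77 × 100 = 98.5748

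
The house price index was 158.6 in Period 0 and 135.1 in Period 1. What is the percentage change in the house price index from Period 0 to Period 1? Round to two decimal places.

Change = (135.1 − 158.6) / 158.6 × 100
       = -23.5 / 158.6 × 100 = -14.8172%

-14.82%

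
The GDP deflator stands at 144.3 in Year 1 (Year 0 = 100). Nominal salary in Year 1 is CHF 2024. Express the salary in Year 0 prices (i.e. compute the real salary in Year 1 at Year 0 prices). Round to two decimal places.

Real = Nominal ÷ (Index/100) = 2024 ÷ (144.3/100)
     = 2024 ÷ 1.443 = 1402.6334

1402.63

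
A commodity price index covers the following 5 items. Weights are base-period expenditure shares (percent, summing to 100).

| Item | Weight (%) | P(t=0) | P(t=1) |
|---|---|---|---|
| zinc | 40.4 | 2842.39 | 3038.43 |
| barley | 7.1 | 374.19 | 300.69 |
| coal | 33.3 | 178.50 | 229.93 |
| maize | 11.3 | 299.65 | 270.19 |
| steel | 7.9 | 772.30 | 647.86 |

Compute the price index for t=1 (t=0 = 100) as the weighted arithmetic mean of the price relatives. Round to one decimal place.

108.6

zinc: 40.4 × (3038.43/2842.39) = 40.4 × 1.068970 = 43.1864
barley: 7.1 × (300.69/374.19) = 7.1 × 0.803576 = 5.7054
coal: 33.3 × (229.93/178.50) = 33.3 × 1.288123 = 42.8945
maize: 11.3 × (270.19/299.65) = 11.3 × 0.901685 = 10.1890
steel: 7.9 × (647.86/772.30) = 7.9 × 0.838871 = 6.6271
Index = Σ wᵢ·(p₁ᵢ/p₀ᵢ) = 43.1864 + 5.7054 + 42.8945 + 10.1890 + 6.6271 = 108.6024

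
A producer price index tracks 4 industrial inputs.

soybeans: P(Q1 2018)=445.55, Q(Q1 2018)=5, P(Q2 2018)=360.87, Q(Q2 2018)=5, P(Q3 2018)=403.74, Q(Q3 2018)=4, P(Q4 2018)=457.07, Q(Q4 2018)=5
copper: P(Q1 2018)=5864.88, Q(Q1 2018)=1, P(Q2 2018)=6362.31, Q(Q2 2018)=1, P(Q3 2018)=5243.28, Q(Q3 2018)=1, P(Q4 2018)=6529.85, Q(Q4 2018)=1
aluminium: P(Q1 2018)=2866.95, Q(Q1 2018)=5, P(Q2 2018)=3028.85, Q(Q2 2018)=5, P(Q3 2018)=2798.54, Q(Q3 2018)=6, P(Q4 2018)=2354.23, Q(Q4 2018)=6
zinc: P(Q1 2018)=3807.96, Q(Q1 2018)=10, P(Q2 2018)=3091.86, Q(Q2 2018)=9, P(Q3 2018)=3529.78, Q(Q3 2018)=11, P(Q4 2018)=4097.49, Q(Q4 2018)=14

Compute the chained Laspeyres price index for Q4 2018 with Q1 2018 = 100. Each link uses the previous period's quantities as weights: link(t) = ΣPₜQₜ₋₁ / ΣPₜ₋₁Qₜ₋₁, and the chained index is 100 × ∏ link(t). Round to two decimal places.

100.48

Link Q1 2018→Q2 2018:
ΣP(Q2 2018)Q(Q1 2018) = 360.87×5 + 6362.31×1 + 3028.85×5 + 3091.86×10 = 1804.35 + 6362.31 + 15144.25 + 30918.6 = 54229.51
ΣP(Q1 2018)Q(Q1 2018) = 445.55×5 + 5864.88×1 + 2866.95×5 + 3807.96×10 = 2227.75 + 5864.88 + 14334.75 + 38079.6 = 60506.98
link = 54229.51/60506.98 = 0.896252
Link Q2 2018→Q3 2018:
ΣP(Q3 2018)Q(Q2 2018) = 403.74×5 + 5243.28×1 + 2798.54×5 + 3529.78×9 = 2018.7 + 5243.28 + 13992.7 + 31768.02 = 53022.7
ΣP(Q2 2018)Q(Q2 2018) = 360.87×5 + 6362.31×1 + 3028.85×5 + 3091.86×9 = 1804.35 + 6362.31 + 15144.25 + 27826.74 = 51137.65
link = 53022.7/51137.65 = 1.036862
Link Q3 2018→Q4 2018:
ΣP(Q4 2018)Q(Q3 2018) = 457.07×4 + 6529.85×1 + 2354.23×6 + 4097.49×11 = 1828.28 + 6529.85 + 14125.38 + 45072.39 = 67555.9
ΣP(Q3 2018)Q(Q3 2018) = 403.74×4 + 5243.28×1 + 2798.54×6 + 3529.78×11 = 1614.96 + 5243.28 + 16791.24 + 38827.58 = 62477.06
link = 67555.9/62477.06 = 1.081291
Chained index = 100 × 0.896252 × 1.036862 × 1.081291 = 100.4833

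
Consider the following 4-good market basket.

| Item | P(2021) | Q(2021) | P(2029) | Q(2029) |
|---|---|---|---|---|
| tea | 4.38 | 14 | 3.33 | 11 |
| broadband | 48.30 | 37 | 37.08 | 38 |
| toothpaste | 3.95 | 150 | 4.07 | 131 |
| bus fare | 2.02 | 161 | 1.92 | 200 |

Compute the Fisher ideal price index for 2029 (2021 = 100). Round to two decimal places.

Laspeyres component (base-period weights):
ΣP(2029)Q(2021) = 3.33×14 + 37.08×37 + 4.07×150 + 1.92×161 = 46.62 + 1371.96 + 610.5 + 309.12 = 2338.2
ΣP(2021)Q(2021) = 4.38×14 + 48.30×37 + 3.95×150 + 2.02×161 = 61.32 + 1787.1 + 592.5 + 325.22 = 2766.14
L = 2338.2 / 2766.14 × 100 = 84.5293
Paasche component (current-period weights):
ΣP(2029)Q(2029) = 3.33×11 + 37.08×38 + 4.07×131 + 1.92×200 = 36.63 + 1409.04 + 533.17 + 384 = 2362.84
ΣP(2021)Q(2029) = 4.38×11 + 48.30×38 + 3.95×131 + 2.02×200 = 48.18 + 1835.4 + 517.45 + 404 = 2805.03
P = 2362.84 / 2805.03 × 100 = 84.2358
Fisher = √(L × P) = √(84.5293 × 84.2358) = 84.3825

84.38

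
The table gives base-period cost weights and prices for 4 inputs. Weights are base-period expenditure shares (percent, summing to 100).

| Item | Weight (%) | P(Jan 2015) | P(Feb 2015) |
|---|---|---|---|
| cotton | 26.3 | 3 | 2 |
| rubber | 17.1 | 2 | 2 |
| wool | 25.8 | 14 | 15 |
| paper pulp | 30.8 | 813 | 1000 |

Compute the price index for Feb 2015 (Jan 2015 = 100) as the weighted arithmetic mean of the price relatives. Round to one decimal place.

cotton: 26.3 × (2/3) = 26.3 × 0.666667 = 17.5333
rubber: 17.1 × (2/2) = 17.1 × 1.000000 = 17.1000
wool: 25.8 × (15/14) = 25.8 × 1.071429 = 27.6429
paper pulp: 30.8 × (1000/813) = 30.8 × 1.230012 = 37.8844
Index = Σ wᵢ·(p₁ᵢ/p₀ᵢ) = 17.5333 + 17.1000 + 27.6429 + 37.8844 = 100.1606

100.2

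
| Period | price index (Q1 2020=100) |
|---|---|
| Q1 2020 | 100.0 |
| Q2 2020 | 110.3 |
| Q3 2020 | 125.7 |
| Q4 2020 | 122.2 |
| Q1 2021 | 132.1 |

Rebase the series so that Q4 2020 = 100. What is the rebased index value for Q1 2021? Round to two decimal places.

Rebased(Q1 2021) = 132.1 / 122.2 × 100 = 108.1015

108.10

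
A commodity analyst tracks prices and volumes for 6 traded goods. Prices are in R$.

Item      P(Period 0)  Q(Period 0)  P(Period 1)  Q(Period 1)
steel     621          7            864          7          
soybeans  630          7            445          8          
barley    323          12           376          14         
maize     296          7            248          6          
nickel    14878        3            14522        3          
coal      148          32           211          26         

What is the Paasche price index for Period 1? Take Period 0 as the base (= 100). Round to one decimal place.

Paasche price index uses current-period quantities as weights.
ΣP(Period 1)·Q(Period 1) = 864×7 + 445×8 + 376×14 + 248×6 + 14522×3 + 211×26 = 6048 + 3560 + 5264 + 1488 + 43566 + 5486 = 65412
ΣP(Period 0)·Q(Period 1) = 621×7 + 630×8 + 323×14 + 296×6 + 14878×3 + 148×26 = 4347 + 5040 + 4522 + 1776 + 44634 + 3848 = 64167
Index = 65412 / 64167 × 100 = 101.9402

101.9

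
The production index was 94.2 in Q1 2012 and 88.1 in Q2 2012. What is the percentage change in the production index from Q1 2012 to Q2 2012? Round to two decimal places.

-6.48%

Change = (88.1 − 94.2) / 94.2 × 100
       = -6.1 / 94.2 × 100 = -6.4756%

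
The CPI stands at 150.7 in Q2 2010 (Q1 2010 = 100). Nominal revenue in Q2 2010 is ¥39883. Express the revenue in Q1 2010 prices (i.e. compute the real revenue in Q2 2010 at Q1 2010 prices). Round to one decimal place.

26465.2

Real = Nominal ÷ (Index/100) = 39883 ÷ (150.7/100)
     = 39883 ÷ 1.507 = 26465.1626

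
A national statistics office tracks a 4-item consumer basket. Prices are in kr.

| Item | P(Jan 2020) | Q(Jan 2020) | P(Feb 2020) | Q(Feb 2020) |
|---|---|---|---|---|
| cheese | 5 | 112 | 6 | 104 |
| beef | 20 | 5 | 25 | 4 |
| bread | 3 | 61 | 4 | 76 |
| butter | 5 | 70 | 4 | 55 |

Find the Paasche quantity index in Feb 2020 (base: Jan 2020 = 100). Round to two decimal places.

Paasche quantity index uses current-period prices as weights.
ΣP(Feb 2020)·Q(Feb 2020) = 6×104 + 25×4 + 4×76 + 4×55 = 624 + 100 + 304 + 220 = 1248
ΣP(Feb 2020)·Q(Jan 2020) = 6×112 + 25×5 + 4×61 + 4×70 = 672 + 125 + 244 + 280 = 1321
Index = 1248 / 1321 × 100 = 94.4739

94.47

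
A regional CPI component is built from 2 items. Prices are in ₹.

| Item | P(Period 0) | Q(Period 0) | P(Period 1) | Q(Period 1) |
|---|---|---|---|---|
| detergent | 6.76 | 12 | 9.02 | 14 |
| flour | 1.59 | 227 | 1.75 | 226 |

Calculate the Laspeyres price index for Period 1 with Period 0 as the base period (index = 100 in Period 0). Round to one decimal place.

Laspeyres price index uses base-period quantities as weights.
ΣP(Period 1)·Q(Period 0) = 9.02×12 + 1.75×227 = 108.24 + 397.25 = 505.49
ΣP(Period 0)·Q(Period 0) = 6.76×12 + 1.59×227 = 81.12 + 360.93 = 442.05
Index = 505.49 / 442.05 × 100 = 114.3513

114.4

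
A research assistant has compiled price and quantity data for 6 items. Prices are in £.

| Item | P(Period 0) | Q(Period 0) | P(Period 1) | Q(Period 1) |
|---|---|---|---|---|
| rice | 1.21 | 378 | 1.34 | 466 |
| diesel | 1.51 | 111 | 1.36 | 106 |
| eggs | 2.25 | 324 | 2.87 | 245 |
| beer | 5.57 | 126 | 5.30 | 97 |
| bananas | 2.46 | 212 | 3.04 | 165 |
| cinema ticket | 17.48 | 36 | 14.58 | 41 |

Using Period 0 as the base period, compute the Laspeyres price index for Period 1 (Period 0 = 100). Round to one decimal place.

106.8

Laspeyres price index uses base-period quantities as weights.
ΣP(Period 1)·Q(Period 0) = 1.34×378 + 1.36×111 + 2.87×324 + 5.30×126 + 3.04×212 + 14.58×36 = 506.52 + 150.96 + 929.88 + 667.8 + 644.48 + 524.88 = 3424.52
ΣP(Period 0)·Q(Period 0) = 1.21×378 + 1.51×111 + 2.25×324 + 5.57×126 + 2.46×212 + 17.48×36 = 457.38 + 167.61 + 729 + 701.82 + 521.52 + 629.28 = 3206.61
Index = 3424.52 / 3206.61 × 100 = 106.7957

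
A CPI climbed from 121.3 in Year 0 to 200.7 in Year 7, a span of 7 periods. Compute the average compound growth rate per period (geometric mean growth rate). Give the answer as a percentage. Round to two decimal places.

7.46%

Growth factor = (200.7/121.3)^(1/7) = (1.654575)^(1/7) = 1.074585
Growth rate = 1.074585 − 1 = 0.074585 = 7.4585%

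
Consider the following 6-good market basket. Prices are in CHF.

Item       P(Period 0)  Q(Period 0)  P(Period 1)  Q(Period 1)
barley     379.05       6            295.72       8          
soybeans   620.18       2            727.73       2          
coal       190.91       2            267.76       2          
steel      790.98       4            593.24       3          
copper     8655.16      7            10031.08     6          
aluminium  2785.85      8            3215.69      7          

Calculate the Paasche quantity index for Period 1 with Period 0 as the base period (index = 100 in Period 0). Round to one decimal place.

87.0

Paasche quantity index uses current-period prices as weights.
ΣP(Period 1)·Q(Period 1) = 295.72×8 + 727.73×2 + 267.76×2 + 593.24×3 + 10031.08×6 + 3215.69×7 = 2365.76 + 1455.46 + 535.52 + 1779.72 + 60186.48 + 22509.83 = 88832.77
ΣP(Period 1)·Q(Period 0) = 295.72×6 + 727.73×2 + 267.76×2 + 593.24×4 + 10031.08×7 + 3215.69×8 = 1774.32 + 1455.46 + 535.52 + 2372.96 + 70217.56 + 25725.52 = 102081.34
Index = 88832.77 / 102081.34 × 100 = 87.0216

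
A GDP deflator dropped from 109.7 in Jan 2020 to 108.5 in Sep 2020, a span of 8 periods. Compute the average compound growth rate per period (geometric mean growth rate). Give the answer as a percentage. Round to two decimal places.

-0.14%

Growth factor = (108.5/109.7)^(1/8) = (0.989061)^(1/8) = 0.998626
Growth rate = 0.998626 − 1 = -0.001374 = -0.1374%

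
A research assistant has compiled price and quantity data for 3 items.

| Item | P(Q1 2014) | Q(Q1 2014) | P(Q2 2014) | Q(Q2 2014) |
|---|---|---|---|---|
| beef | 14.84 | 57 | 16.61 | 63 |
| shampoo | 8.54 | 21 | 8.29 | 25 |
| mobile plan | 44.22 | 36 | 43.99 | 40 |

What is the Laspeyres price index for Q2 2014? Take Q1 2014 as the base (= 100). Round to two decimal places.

Laspeyres price index uses base-period quantities as weights.
ΣP(Q2 2014)·Q(Q1 2014) = 16.61×57 + 8.29×21 + 43.99×36 = 946.77 + 174.09 + 1583.64 = 2704.5
ΣP(Q1 2014)·Q(Q1 2014) = 14.84×57 + 8.54×21 + 44.22×36 = 845.88 + 179.34 + 1591.92 = 2617.14
Index = 2704.5 / 2617.14 × 100 = 103.3380

103.34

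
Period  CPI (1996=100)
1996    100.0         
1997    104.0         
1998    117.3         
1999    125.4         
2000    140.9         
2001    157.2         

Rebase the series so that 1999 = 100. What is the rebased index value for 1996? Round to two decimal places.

Rebased(1996) = 100.0 / 125.4 × 100 = 79.7448

79.74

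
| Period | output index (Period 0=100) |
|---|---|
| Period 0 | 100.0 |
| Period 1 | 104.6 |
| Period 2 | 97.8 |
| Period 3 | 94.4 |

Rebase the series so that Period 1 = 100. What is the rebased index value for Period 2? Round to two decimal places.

Rebased(Period 2) = 97.8 / 104.6 × 100 = 93.4990

93.50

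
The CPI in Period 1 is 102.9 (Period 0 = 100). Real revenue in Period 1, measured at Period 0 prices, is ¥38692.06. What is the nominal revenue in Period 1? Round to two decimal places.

Nominal = Real × (Index/100) = 38692.06 × (102.9/100)
        = 38692.06 × 1.029 = 39814.1297

39814.13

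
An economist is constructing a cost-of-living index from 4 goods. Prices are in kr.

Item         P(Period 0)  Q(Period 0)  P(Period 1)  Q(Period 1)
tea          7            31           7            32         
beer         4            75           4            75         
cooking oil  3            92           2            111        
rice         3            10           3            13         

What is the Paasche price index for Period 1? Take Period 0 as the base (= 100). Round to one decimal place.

Paasche price index uses current-period quantities as weights.
ΣP(Period 1)·Q(Period 1) = 7×32 + 4×75 + 2×111 + 3×13 = 224 + 300 + 222 + 39 = 785
ΣP(Period 0)·Q(Period 1) = 7×32 + 4×75 + 3×111 + 3×13 = 224 + 300 + 333 + 39 = 896
Index = 785 / 896 × 100 = 87.6116

87.6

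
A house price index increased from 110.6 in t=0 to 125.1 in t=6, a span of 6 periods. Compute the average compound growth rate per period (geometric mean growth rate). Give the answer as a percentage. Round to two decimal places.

2.07%

Growth factor = (125.1/110.6)^(1/6) = (1.131103)^(1/6) = 1.020744
Growth rate = 1.020744 − 1 = 0.020744 = 2.0744%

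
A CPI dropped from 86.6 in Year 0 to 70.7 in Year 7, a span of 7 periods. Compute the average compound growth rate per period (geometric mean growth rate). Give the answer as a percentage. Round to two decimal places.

-2.86%

Growth factor = (70.7/86.6)^(1/7) = (0.816397)^(1/7) = 0.971437
Growth rate = 0.971437 − 1 = -0.028563 = -2.8563%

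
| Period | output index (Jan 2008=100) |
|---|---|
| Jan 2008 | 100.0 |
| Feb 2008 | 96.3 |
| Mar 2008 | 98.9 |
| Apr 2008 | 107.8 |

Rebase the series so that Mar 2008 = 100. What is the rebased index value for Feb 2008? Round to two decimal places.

97.37

Rebased(Feb 2008) = 96.3 / 98.9 × 100 = 97.3711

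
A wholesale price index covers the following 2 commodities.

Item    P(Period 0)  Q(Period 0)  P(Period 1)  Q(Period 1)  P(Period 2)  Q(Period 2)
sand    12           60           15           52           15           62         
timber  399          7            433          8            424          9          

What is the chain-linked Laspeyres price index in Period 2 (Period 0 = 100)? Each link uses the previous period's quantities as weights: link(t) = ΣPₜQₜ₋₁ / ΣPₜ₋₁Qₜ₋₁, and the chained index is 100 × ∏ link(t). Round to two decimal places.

110.00

Link Period 0→Period 1:
ΣP(Period 1)Q(Period 0) = 15×60 + 433×7 = 900 + 3031 = 3931
ΣP(Period 0)Q(Period 0) = 12×60 + 399×7 = 720 + 2793 = 3513
link = 3931/3513 = 1.118987
Link Period 1→Period 2:
ΣP(Period 2)Q(Period 1) = 15×52 + 424×8 = 780 + 3392 = 4172
ΣP(Period 1)Q(Period 1) = 15×52 + 433×8 = 780 + 3464 = 4244
link = 4172/4244 = 0.983035
Chained index = 100 × 1.118987 × 0.983035 = 110.0003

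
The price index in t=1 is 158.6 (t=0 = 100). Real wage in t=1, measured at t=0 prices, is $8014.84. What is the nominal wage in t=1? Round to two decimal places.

Nominal = Real × (Index/100) = 8014.84 × (158.6/100)
        = 8014.84 × 1.586 = 12711.5362

12711.54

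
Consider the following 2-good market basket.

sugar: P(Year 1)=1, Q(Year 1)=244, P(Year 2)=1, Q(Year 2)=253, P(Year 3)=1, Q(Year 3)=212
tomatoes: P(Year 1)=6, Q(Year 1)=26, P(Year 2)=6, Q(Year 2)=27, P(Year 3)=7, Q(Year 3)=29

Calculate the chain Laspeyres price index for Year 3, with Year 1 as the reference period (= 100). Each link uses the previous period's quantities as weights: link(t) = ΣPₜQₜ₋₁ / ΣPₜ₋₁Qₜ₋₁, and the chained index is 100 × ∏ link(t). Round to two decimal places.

Link Year 1→Year 2:
ΣP(Year 2)Q(Year 1) = 1×244 + 6×26 = 244 + 156 = 400
ΣP(Year 1)Q(Year 1) = 1×244 + 6×26 = 244 + 156 = 400
link = 400/400 = 1.000000
Link Year 2→Year 3:
ΣP(Year 3)Q(Year 2) = 1×253 + 7×27 = 253 + 189 = 442
ΣP(Year 2)Q(Year 2) = 1×253 + 6×27 = 253 + 162 = 415
link = 442/415 = 1.065060
Chained index = 100 × 1.000000 × 1.065060 = 106.5060

106.51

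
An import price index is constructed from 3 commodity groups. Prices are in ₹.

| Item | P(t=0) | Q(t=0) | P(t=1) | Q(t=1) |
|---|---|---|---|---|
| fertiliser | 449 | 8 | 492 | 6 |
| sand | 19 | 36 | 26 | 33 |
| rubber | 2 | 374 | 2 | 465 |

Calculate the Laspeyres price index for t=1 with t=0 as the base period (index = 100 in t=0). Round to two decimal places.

111.86

Laspeyres price index uses base-period quantities as weights.
ΣP(t=1)·Q(t=0) = 492×8 + 26×36 + 2×374 = 3936 + 936 + 748 = 5620
ΣP(t=0)·Q(t=0) = 449×8 + 19×36 + 2×374 = 3592 + 684 + 748 = 5024
Index = 5620 / 5024 × 100 = 111.8631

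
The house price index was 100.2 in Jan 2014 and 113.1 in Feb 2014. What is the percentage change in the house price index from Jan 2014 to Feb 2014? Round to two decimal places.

Change = (113.1 − 100.2) / 100.2 × 100
       = 12.9 / 100.2 × 100 = 12.8743%

12.87%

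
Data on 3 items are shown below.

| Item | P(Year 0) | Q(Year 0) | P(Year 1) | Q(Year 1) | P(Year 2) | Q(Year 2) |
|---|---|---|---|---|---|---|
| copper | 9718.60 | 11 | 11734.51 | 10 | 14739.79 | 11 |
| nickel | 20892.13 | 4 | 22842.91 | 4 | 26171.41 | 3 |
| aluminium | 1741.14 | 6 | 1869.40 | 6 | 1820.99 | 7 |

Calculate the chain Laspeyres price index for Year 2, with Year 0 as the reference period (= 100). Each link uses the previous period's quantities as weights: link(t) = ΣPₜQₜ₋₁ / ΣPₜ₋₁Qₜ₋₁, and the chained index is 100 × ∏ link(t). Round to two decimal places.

Link Year 0→Year 1:
ΣP(Year 1)Q(Year 0) = 11734.51×11 + 22842.91×4 + 1869.40×6 = 129079.61 + 91371.64 + 11216.4 = 231667.65
ΣP(Year 0)Q(Year 0) = 9718.60×11 + 20892.13×4 + 1741.14×6 = 106904.6 + 83568.52 + 10446.84 = 200919.96
link = 231667.65/200919.96 = 1.153035
Link Year 1→Year 2:
ΣP(Year 2)Q(Year 1) = 14739.79×10 + 26171.41×4 + 1820.99×6 = 147397.9 + 104685.64 + 10925.94 = 263009.48
ΣP(Year 1)Q(Year 1) = 11734.51×10 + 22842.91×4 + 1869.40×6 = 117345.1 + 91371.64 + 11216.4 = 219933.14
link = 263009.48/219933.14 = 1.195861
Chained index = 100 × 1.153035 × 1.195861 = 137.8869

137.89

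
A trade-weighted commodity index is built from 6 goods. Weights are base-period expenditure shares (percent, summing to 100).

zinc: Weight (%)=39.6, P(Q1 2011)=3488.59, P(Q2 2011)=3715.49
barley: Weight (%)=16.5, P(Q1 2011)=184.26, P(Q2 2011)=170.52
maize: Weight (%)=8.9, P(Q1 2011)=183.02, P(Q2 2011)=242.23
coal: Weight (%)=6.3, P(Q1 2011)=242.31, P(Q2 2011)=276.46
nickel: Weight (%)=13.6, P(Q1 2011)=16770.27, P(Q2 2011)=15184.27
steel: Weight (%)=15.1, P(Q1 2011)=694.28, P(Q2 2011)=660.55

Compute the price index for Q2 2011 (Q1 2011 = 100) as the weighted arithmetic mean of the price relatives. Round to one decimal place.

103.1

zinc: 39.6 × (3715.49/3488.59) = 39.6 × 1.065041 = 42.1756
barley: 16.5 × (170.52/184.26) = 16.5 × 0.925431 = 15.2696
maize: 8.9 × (242.23/183.02) = 8.9 × 1.323517 = 11.7793
coal: 6.3 × (276.46/242.31) = 6.3 × 1.140935 = 7.1879
nickel: 13.6 × (15184.27/16770.27) = 13.6 × 0.905428 = 12.3138
steel: 15.1 × (660.55/694.28) = 15.1 × 0.951417 = 14.3664
Index = Σ wᵢ·(p₁ᵢ/p₀ᵢ) = 42.1756 + 15.2696 + 11.7793 + 7.1879 + 12.3138 + 14.3664 = 103.0926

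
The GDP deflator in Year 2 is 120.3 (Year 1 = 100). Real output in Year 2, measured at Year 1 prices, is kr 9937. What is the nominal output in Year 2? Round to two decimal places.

Nominal = Real × (Index/100) = 9937 × (120.3/100)
        = 9937 × 1.203 = 11954.2110

11954.21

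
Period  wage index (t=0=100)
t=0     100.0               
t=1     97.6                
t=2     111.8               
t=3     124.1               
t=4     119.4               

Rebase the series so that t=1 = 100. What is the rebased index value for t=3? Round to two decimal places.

127.15

Rebased(t=3) = 124.1 / 97.6 × 100 = 127.1516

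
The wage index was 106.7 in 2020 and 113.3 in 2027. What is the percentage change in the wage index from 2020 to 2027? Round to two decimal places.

6.19%

Change = (113.3 − 106.7) / 106.7 × 100
       = 6.6 / 106.7 × 100 = 6.1856%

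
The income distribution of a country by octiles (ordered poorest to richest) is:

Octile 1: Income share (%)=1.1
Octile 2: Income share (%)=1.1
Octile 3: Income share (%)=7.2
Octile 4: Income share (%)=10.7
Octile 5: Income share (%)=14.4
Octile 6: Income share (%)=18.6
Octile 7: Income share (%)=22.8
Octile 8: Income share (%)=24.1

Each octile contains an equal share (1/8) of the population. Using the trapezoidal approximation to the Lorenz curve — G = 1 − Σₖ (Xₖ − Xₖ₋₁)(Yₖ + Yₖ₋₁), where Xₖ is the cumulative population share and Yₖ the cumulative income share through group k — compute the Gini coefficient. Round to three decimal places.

Cumulative income shares Yₖ: 0.0110, 0.0220, 0.0940, 0.2010, 0.3450, 0.5310, 0.7590, 1.0000
Σ (Xₖ−Xₖ₋₁)(Yₖ+Yₖ₋₁) = (1/8)(0.0110+0.0000) + (1/8)(0.0220+0.0110) + (1/8)(0.0940+0.0220) + (1/8)(0.2010+0.0940) + (1/8)(0.3450+0.2010) + (1/8)(0.5310+0.3450) + (1/8)(0.7590+0.5310) + (1/8)(1.0000+0.7590)
  = 0.0014 + 0.0041 + 0.0145 + 0.0369 + 0.0683 + 0.1095 + 0.1613 + 0.2199 = 0.6158
G = 1 − 0.6158 = 0.3842

0.384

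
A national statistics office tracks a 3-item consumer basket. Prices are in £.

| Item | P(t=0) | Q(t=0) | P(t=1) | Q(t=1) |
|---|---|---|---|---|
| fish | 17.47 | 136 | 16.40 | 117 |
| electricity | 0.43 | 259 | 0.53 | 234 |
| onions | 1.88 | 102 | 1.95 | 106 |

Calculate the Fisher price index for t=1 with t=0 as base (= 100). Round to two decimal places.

Laspeyres component (base-period weights):
ΣP(t=1)Q(t=0) = 16.40×136 + 0.53×259 + 1.95×102 = 2230.4 + 137.27 + 198.9 = 2566.57
ΣP(t=0)Q(t=0) = 17.47×136 + 0.43×259 + 1.88×102 = 2375.92 + 111.37 + 191.76 = 2679.05
L = 2566.57 / 2679.05 × 100 = 95.8015
Paasche component (current-period weights):
ΣP(t=1)Q(t=1) = 16.40×117 + 0.53×234 + 1.95×106 = 1918.8 + 124.02 + 206.7 = 2249.52
ΣP(t=0)Q(t=1) = 17.47×117 + 0.43×234 + 1.88×106 = 2043.99 + 100.62 + 199.28 = 2343.89
P = 2249.52 / 2343.89 × 100 = 95.9738
Fisher = √(L × P) = √(95.8015 × 95.9738) = 95.8876

95.89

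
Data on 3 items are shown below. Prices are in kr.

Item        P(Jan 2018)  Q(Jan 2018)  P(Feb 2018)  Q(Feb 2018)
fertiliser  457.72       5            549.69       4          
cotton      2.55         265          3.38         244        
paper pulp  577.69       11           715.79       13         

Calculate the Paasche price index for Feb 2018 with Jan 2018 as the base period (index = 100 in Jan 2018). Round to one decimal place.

123.7

Paasche price index uses current-period quantities as weights.
ΣP(Feb 2018)·Q(Feb 2018) = 549.69×4 + 3.38×244 + 715.79×13 = 2198.76 + 824.72 + 9305.27 = 12328.75
ΣP(Jan 2018)·Q(Feb 2018) = 457.72×4 + 2.55×244 + 577.69×13 = 1830.88 + 622.2 + 7509.97 = 9963.05
Index = 12328.75 / 9963.05 × 100 = 123.7447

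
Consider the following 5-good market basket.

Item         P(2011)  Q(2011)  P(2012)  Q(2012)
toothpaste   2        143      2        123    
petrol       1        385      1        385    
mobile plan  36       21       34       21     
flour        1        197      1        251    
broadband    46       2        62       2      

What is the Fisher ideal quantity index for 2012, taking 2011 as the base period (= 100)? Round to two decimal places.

100.82

Laspeyres component (base-period weights):
ΣP(2011)Q(2012) = 2×123 + 1×385 + 36×21 + 1×251 + 46×2 = 246 + 385 + 756 + 251 + 92 = 1730
ΣP(2011)Q(2011) = 2×143 + 1×385 + 36×21 + 1×197 + 46×2 = 286 + 385 + 756 + 197 + 92 = 1716
L = 1730 / 1716 × 100 = 100.8159
Paasche component (current-period weights):
ΣP(2012)Q(2012) = 2×123 + 1×385 + 34×21 + 1×251 + 62×2 = 246 + 385 + 714 + 251 + 124 = 1720
ΣP(2012)Q(2011) = 2×143 + 1×385 + 34×21 + 1×197 + 62×2 = 286 + 385 + 714 + 197 + 124 = 1706
P = 1720 / 1706 × 100 = 100.8206
Fisher = √(L × P) = √(100.8159 × 100.8206) = 100.8182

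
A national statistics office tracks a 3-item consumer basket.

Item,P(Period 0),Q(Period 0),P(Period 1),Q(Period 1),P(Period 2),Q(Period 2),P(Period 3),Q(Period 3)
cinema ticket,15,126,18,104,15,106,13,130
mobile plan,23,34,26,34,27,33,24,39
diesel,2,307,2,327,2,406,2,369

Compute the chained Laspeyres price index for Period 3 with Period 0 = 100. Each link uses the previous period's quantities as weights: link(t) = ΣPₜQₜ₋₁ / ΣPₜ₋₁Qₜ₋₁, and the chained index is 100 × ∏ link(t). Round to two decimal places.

Link Period 0→Period 1:
ΣP(Period 1)Q(Period 0) = 18×126 + 26×34 + 2×307 = 2268 + 884 + 614 = 3766
ΣP(Period 0)Q(Period 0) = 15×126 + 23×34 + 2×307 = 1890 + 782 + 614 = 3286
link = 3766/3286 = 1.146074
Link Period 1→Period 2:
ΣP(Period 2)Q(Period 1) = 15×104 + 27×34 + 2×327 = 1560 + 918 + 654 = 3132
ΣP(Period 1)Q(Period 1) = 18×104 + 26×34 + 2×327 = 1872 + 884 + 654 = 3410
link = 3132/3410 = 0.918475
Link Period 2→Period 3:
ΣP(Period 3)Q(Period 2) = 13×106 + 24×33 + 2×406 = 1378 + 792 + 812 = 2982
ΣP(Period 2)Q(Period 2) = 15×106 + 27×33 + 2×406 = 1590 + 891 + 812 = 3293
link = 2982/3293 = 0.905557
Chained index = 100 × 1.146074 × 0.918475 × 0.905557 = 95.3226

95.32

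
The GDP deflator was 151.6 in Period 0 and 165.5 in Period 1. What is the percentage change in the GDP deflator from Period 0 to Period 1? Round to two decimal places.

9.17%

Change = (165.5 − 151.6) / 151.6 × 100
       = 13.9 / 151.6 × 100 = 9.1689%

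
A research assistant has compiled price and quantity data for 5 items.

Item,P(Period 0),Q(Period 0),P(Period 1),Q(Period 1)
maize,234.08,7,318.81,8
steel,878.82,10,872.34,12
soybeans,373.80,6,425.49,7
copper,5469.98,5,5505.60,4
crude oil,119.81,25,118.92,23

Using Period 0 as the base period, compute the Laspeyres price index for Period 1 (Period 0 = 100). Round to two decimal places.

102.31

Laspeyres price index uses base-period quantities as weights.
ΣP(Period 1)·Q(Period 0) = 318.81×7 + 872.34×10 + 425.49×6 + 5505.60×5 + 118.92×25 = 2231.67 + 8723.4 + 2552.94 + 27528 + 2973 = 44009.01
ΣP(Period 0)·Q(Period 0) = 234.08×7 + 878.82×10 + 373.80×6 + 5469.98×5 + 119.81×25 = 1638.56 + 8788.2 + 2242.8 + 27349.9 + 2995.25 = 43014.71
Index = 44009.01 / 43014.71 × 100 = 102.3115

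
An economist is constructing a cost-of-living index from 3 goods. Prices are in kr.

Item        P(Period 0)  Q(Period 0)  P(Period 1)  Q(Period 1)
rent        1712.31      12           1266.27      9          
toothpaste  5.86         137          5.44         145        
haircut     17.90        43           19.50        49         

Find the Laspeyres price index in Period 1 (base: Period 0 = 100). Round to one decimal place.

Laspeyres price index uses base-period quantities as weights.
ΣP(Period 1)·Q(Period 0) = 1266.27×12 + 5.44×137 + 19.50×43 = 15195.24 + 745.28 + 838.5 = 16779.02
ΣP(Period 0)·Q(Period 0) = 1712.31×12 + 5.86×137 + 17.90×43 = 20547.72 + 802.82 + 769.7 = 22120.24
Index = 16779.02 / 22120.24 × 100 = 75.8537

75.9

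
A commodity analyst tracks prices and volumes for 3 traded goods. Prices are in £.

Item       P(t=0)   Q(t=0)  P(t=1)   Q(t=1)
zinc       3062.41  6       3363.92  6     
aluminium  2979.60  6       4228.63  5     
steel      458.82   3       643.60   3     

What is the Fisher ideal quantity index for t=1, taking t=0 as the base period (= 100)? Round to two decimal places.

91.59

Laspeyres component (base-period weights):
ΣP(t=0)Q(t=1) = 3062.41×6 + 2979.60×5 + 458.82×3 = 18374.46 + 14898 + 1376.46 = 34648.92
ΣP(t=0)Q(t=0) = 3062.41×6 + 2979.60×6 + 458.82×3 = 18374.46 + 17877.6 + 1376.46 = 37628.52
L = 34648.92 / 37628.52 × 100 = 92.0815
Paasche component (current-period weights):
ΣP(t=1)Q(t=1) = 3363.92×6 + 4228.63×5 + 643.60×3 = 20183.52 + 21143.15 + 1930.8 = 43257.47
ΣP(t=1)Q(t=0) = 3363.92×6 + 4228.63×6 + 643.60×3 = 20183.52 + 25371.78 + 1930.8 = 47486.1
P = 43257.47 / 47486.1 × 100 = 91.0950
Fisher = √(L × P) = √(92.0815 × 91.0950) = 91.5869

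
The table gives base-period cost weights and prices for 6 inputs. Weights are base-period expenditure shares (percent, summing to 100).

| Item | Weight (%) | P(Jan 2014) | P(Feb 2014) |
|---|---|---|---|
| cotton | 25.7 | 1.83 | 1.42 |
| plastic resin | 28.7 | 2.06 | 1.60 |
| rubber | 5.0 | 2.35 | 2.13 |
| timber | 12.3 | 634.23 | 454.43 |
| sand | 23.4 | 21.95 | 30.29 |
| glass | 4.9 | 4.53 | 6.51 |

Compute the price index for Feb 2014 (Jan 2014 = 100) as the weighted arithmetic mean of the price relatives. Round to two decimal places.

94.91

cotton: 25.7 × (1.42/1.83) = 25.7 × 0.775956 = 19.9421
plastic resin: 28.7 × (1.60/2.06) = 28.7 × 0.776699 = 22.2913
rubber: 5.0 × (2.13/2.35) = 5.0 × 0.906383 = 4.5319
timber: 12.3 × (454.43/634.23) = 12.3 × 0.716507 = 8.8130
sand: 23.4 × (30.29/21.95) = 23.4 × 1.379954 = 32.2909
glass: 4.9 × (6.51/4.53) = 4.9 × 1.437086 = 7.0417
Index = Σ wᵢ·(p₁ᵢ/p₀ᵢ) = 19.9421 + 22.2913 + 4.5319 + 8.8130 + 32.2909 + 7.0417 = 94.9109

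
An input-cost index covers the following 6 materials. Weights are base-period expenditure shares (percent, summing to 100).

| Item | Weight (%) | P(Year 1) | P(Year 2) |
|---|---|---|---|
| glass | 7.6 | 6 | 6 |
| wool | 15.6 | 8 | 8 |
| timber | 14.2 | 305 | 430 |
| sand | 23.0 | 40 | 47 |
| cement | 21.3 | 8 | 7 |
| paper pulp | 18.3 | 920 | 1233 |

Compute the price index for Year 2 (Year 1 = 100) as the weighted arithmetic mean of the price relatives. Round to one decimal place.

glass: 7.6 × (6/6) = 7.6 × 1.000000 = 7.6000
wool: 15.6 × (8/8) = 15.6 × 1.000000 = 15.6000
timber: 14.2 × (430/305) = 14.2 × 1.409836 = 20.0197
sand: 23.0 × (47/40) = 23.0 × 1.175000 = 27.0250
cement: 21.3 × (7/8) = 21.3 × 0.875000 = 18.6375
paper pulp: 18.3 × (1233/920) = 18.3 × 1.340217 = 24.5260
Index = Σ wᵢ·(p₁ᵢ/p₀ᵢ) = 7.6000 + 15.6000 + 20.0197 + 27.0250 + 18.6375 + 24.5260 = 113.4082

113.4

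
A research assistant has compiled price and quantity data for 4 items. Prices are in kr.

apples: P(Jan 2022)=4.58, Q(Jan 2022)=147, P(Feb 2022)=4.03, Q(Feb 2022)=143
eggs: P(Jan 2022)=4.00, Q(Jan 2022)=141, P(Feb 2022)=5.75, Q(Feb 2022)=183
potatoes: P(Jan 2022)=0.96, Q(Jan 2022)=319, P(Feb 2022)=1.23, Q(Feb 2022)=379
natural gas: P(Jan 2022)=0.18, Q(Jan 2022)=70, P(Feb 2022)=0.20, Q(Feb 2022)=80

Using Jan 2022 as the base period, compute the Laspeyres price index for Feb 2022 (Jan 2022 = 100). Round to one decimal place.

116.3

Laspeyres price index uses base-period quantities as weights.
ΣP(Feb 2022)·Q(Jan 2022) = 4.03×147 + 5.75×141 + 1.23×319 + 0.20×70 = 592.41 + 810.75 + 392.37 + 14 = 1809.53
ΣP(Jan 2022)·Q(Jan 2022) = 4.58×147 + 4.00×141 + 0.96×319 + 0.18×70 = 673.26 + 564 + 306.24 + 12.6 = 1556.1
Index = 1809.53 / 1556.1 × 100 = 116.2862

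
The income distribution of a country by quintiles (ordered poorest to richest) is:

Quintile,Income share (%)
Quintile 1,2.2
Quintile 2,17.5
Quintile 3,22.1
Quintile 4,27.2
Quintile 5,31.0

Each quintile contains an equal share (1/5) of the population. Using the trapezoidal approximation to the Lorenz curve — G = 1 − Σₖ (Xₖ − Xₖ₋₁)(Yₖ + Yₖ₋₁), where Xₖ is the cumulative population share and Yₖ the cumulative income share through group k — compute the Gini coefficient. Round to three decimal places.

Cumulative income shares Yₖ: 0.0220, 0.1970, 0.4180, 0.6900, 1.0000
Σ (Xₖ−Xₖ₋₁)(Yₖ+Yₖ₋₁) = (1/5)(0.0220+0.0000) + (1/5)(0.1970+0.0220) + (1/5)(0.4180+0.1970) + (1/5)(0.6900+0.4180) + (1/5)(1.0000+0.6900)
  = 0.0044 + 0.0438 + 0.1230 + 0.2216 + 0.3380 = 0.7308
G = 1 − 0.7308 = 0.2692

0.269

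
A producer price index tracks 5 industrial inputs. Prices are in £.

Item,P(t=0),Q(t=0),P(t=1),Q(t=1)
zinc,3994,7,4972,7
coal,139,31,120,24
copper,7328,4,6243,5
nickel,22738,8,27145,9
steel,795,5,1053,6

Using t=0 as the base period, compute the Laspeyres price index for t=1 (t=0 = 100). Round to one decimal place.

Laspeyres price index uses base-period quantities as weights.
ΣP(t=1)·Q(t=0) = 4972×7 + 120×31 + 6243×4 + 27145×8 + 1053×5 = 34804 + 3720 + 24972 + 217160 + 5265 = 285921
ΣP(t=0)·Q(t=0) = 3994×7 + 139×31 + 7328×4 + 22738×8 + 795×5 = 27958 + 4309 + 29312 + 181904 + 3975 = 247458
Index = 285921 / 247458 × 100 = 115.5432

115.5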